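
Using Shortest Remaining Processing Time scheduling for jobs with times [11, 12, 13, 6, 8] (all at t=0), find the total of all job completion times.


Since all jobs arrive at t=0, SRPT equals SPT ordering.
SPT order: [6, 8, 11, 12, 13]
Completion times:
  Job 1: p=6, C=6
  Job 2: p=8, C=14
  Job 3: p=11, C=25
  Job 4: p=12, C=37
  Job 5: p=13, C=50
Total completion time = 6 + 14 + 25 + 37 + 50 = 132

132


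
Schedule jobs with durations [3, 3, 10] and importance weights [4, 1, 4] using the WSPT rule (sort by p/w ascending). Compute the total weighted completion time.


Compute p/w ratios and sort ascending (WSPT): [(3, 4), (10, 4), (3, 1)]
Compute weighted completion times:
  Job (p=3,w=4): C=3, w*C=4*3=12
  Job (p=10,w=4): C=13, w*C=4*13=52
  Job (p=3,w=1): C=16, w*C=1*16=16
Total weighted completion time = 80

80


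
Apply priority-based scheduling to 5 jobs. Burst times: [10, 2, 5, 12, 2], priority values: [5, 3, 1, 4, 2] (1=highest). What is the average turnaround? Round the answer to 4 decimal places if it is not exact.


Sort by priority (ascending = highest first):
Order: [(1, 5), (2, 2), (3, 2), (4, 12), (5, 10)]
Completion times:
  Priority 1, burst=5, C=5
  Priority 2, burst=2, C=7
  Priority 3, burst=2, C=9
  Priority 4, burst=12, C=21
  Priority 5, burst=10, C=31
Average turnaround = 73/5 = 14.6

14.6


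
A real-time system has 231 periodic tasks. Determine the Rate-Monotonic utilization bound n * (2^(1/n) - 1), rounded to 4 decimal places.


Compute 2^(1/231) = 1.0030051436
Subtract 1: 1.0030051436 - 1 = 0.0030051436
Multiply by n: 231 * 0.0030051436 = 0.6941881716
Round to 4 dp: 0.6942

0.6942


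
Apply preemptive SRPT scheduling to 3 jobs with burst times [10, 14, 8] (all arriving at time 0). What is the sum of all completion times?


Since all jobs arrive at t=0, SRPT equals SPT ordering.
SPT order: [8, 10, 14]
Completion times:
  Job 1: p=8, C=8
  Job 2: p=10, C=18
  Job 3: p=14, C=32
Total completion time = 8 + 18 + 32 = 58

58


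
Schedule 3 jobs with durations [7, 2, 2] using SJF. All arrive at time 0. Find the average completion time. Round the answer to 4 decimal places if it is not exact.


SJF order (ascending): [2, 2, 7]
Completion times:
  Job 1: burst=2, C=2
  Job 2: burst=2, C=4
  Job 3: burst=7, C=11
Average completion = 17/3 = 5.6667

5.6667


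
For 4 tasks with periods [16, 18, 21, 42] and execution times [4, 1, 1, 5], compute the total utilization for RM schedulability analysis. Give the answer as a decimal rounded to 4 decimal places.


Compute individual utilizations (exact fractions):
  Task 1: C/T = 4/16 = 1/4 (approx. 0.25)
  Task 2: C/T = 1/18 (approx. 0.0556)
  Task 3: C/T = 1/21 (approx. 0.0476)
  Task 4: C/T = 5/42 (approx. 0.119)
Total utilization U = 1/4 + 1/18 + 1/21 + 5/42 = 17/36
Rounded to 4 decimal places: U = 0.4722
RM (Liu & Layland) bound for 4 tasks = 0.756828; compare with U = 17/36 (approx. 0.472222)
U <= bound, so schedulable by RM sufficient condition.

0.4722


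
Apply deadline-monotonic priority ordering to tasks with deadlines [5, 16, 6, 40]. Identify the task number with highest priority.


Sort tasks by relative deadline (ascending):
  Task 1: deadline = 5
  Task 3: deadline = 6
  Task 2: deadline = 16
  Task 4: deadline = 40
Priority order (highest first): [1, 3, 2, 4]
Highest priority task = 1

1


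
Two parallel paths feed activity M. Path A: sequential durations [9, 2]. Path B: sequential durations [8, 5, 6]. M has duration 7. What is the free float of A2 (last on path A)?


ES(A2) = sum of predecessors on chain A = 9
EF(A2) = ES + duration = 9 + 2 = 11
Successor of A2 is M. ES(M) = max(sum(A), sum(B)) = max(11, 19) = 19
Free float = ES(successor) - EF(current) = 19 - 11 = 8

8


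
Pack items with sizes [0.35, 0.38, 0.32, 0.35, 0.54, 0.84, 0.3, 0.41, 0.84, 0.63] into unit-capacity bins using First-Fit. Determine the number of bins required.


Place items sequentially using First-Fit:
  Item 0.35 -> new Bin 1
  Item 0.38 -> Bin 1 (now 0.73)
  Item 0.32 -> new Bin 2
  Item 0.35 -> Bin 2 (now 0.67)
  Item 0.54 -> new Bin 3
  Item 0.84 -> new Bin 4
  Item 0.3 -> Bin 2 (now 0.97)
  Item 0.41 -> Bin 3 (now 0.95)
  Item 0.84 -> new Bin 5
  Item 0.63 -> new Bin 6
Total bins used = 6

6


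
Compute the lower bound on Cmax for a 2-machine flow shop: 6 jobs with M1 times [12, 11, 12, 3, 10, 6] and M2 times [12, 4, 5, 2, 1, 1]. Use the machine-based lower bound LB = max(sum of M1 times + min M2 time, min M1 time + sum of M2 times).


LB1 = sum(M1 times) + min(M2 times) = 54 + 1 = 55
LB2 = min(M1 times) + sum(M2 times) = 3 + 25 = 28
Lower bound = max(LB1, LB2) = max(55, 28) = 55

55


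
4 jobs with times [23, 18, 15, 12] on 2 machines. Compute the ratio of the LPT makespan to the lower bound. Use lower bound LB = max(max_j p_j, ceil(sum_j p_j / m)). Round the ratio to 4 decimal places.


LPT order: [23, 18, 15, 12]
Machine loads after assignment: [35, 33]
LPT makespan = 35
Lower bound = max(max_job, ceil(total/2)) = max(23, 34) = 34
Ratio = 35 / 34 = 1.0294

1.0294


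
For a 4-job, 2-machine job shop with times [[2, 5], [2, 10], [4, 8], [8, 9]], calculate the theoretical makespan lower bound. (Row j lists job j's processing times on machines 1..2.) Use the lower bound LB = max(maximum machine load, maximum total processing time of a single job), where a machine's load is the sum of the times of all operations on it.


Machine loads:
  Machine 1: 2 + 2 + 4 + 8 = 16
  Machine 2: 5 + 10 + 8 + 9 = 32
Max machine load = 32
Job totals:
  Job 1: 7
  Job 2: 12
  Job 3: 12
  Job 4: 17
Max job total = 17
Lower bound = max(32, 17) = 32

32


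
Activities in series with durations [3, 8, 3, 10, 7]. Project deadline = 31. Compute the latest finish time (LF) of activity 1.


LF(activity 1) = deadline - sum of successor durations
Successors: activities 2 through 5 with durations [8, 3, 10, 7]
Sum of successor durations = 28
LF = 31 - 28 = 3

3


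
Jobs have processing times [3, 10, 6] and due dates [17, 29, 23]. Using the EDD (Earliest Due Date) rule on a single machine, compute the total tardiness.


Sort by due date (EDD order): [(3, 17), (6, 23), (10, 29)]
Compute completion times and tardiness:
  Job 1: p=3, d=17, C=3, tardiness=max(0,3-17)=0
  Job 2: p=6, d=23, C=9, tardiness=max(0,9-23)=0
  Job 3: p=10, d=29, C=19, tardiness=max(0,19-29)=0
Total tardiness = 0

0


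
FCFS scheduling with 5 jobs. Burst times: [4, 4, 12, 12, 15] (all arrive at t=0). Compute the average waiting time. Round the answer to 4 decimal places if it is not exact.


FCFS order (as given): [4, 4, 12, 12, 15]
Waiting times:
  Job 1: wait = 0
  Job 2: wait = 4
  Job 3: wait = 8
  Job 4: wait = 20
  Job 5: wait = 32
Sum of waiting times = 64
Average waiting time = 64/5 = 12.8

12.8


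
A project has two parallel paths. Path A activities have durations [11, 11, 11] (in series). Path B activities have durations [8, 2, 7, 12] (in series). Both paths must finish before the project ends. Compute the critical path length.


Path A total = 11 + 11 + 11 = 33
Path B total = 8 + 2 + 7 + 12 = 29
Critical path = longest path = max(33, 29) = 33

33


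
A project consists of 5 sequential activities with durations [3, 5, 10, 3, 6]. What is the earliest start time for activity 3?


Activity 3 starts after activities 1 through 2 complete.
Predecessor durations: [3, 5]
ES = 3 + 5 = 8

8


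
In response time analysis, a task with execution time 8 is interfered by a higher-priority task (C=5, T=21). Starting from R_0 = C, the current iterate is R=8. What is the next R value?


R_next = C + ceil(R_prev / T_hp) * C_hp
ceil(8 / 21) = ceil(0.381) = 1
Interference = 1 * 5 = 5
R_next = 8 + 5 = 13

13


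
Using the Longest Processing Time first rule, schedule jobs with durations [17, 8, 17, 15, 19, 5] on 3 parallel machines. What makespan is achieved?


Sort jobs in decreasing order (LPT): [19, 17, 17, 15, 8, 5]
Assign each job to the least loaded machine:
  Machine 1: jobs [19, 5], load = 24
  Machine 2: jobs [17, 15], load = 32
  Machine 3: jobs [17, 8], load = 25
Makespan = max load = 32

32


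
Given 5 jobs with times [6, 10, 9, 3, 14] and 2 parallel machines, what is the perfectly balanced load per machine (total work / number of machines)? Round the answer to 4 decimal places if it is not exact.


Total processing time = 6 + 10 + 9 + 3 + 14 = 42
Number of machines = 2
Ideal balanced load = 42 / 2 = 21.0

21.0


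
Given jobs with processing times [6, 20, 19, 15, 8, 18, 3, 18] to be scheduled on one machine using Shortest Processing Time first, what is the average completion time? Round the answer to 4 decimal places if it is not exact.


Sort jobs by processing time (SPT order): [3, 6, 8, 15, 18, 18, 19, 20]
Compute completion times sequentially:
  Job 1: processing = 3, completes at 3
  Job 2: processing = 6, completes at 9
  Job 3: processing = 8, completes at 17
  Job 4: processing = 15, completes at 32
  Job 5: processing = 18, completes at 50
  Job 6: processing = 18, completes at 68
  Job 7: processing = 19, completes at 87
  Job 8: processing = 20, completes at 107
Sum of completion times = 373
Average completion time = 373/8 = 46.625

46.625


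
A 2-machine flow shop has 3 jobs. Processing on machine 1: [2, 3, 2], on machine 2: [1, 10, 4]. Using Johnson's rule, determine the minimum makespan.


Apply Johnson's rule:
  Group 1 (a <= b): [(3, 2, 4), (2, 3, 10)]
  Group 2 (a > b): [(1, 2, 1)]
Optimal job order: [3, 2, 1]
Schedule:
  Job 3: M1 done at 2, M2 done at 6
  Job 2: M1 done at 5, M2 done at 16
  Job 1: M1 done at 7, M2 done at 17
Makespan = 17

17


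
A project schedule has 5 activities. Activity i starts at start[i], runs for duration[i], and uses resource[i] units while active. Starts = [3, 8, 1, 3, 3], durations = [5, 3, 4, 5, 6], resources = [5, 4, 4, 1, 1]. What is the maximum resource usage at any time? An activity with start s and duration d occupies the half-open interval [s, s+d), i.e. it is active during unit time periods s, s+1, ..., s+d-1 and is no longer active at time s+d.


Each activity i is active on [start_i, start_i + duration_i).
Compute total resource usage per time slot:
  t=0: active resources = [], total = 0
  t=1: active resources = [4], total = 4
  t=2: active resources = [4], total = 4
  t=3: active resources = [5, 4, 1, 1], total = 11
  t=4: active resources = [5, 4, 1, 1], total = 11
  t=5: active resources = [5, 1, 1], total = 7
  t=6: active resources = [5, 1, 1], total = 7
  t=7: active resources = [5, 1, 1], total = 7
  t=8: active resources = [4, 1], total = 5
  t=9: active resources = [4], total = 4
  t=10: active resources = [4], total = 4
Peak resource demand = 11

11


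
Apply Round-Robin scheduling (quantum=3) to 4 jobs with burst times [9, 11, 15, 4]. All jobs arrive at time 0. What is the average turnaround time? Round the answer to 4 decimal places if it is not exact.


Time quantum = 3
Execution trace:
  J1 runs 3 units, time = 3
  J2 runs 3 units, time = 6
  J3 runs 3 units, time = 9
  J4 runs 3 units, time = 12
  J1 runs 3 units, time = 15
  J2 runs 3 units, time = 18
  J3 runs 3 units, time = 21
  J4 runs 1 units, time = 22
  J1 runs 3 units, time = 25
  J2 runs 3 units, time = 28
  J3 runs 3 units, time = 31
  J2 runs 2 units, time = 33
  J3 runs 3 units, time = 36
  J3 runs 3 units, time = 39
Finish times: [25, 33, 39, 22]
Average turnaround = 119/4 = 29.75

29.75


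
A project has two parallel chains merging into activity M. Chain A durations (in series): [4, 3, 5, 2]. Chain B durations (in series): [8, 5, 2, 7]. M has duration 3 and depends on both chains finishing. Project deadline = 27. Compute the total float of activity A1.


Forward pass: ES(A1) = sum of predecessors on chain A = 0
EF = ES + duration = 0 + 4 = 4
Backward pass: LF(M) = deadline = 27; LS(M) = 27 - 3 = 24
LF(A1) = LS(M) - sum(successors on chain A) = 24 - 10 = 14
LS = LF - duration = 14 - 4 = 10
Total float = LS - ES = 10 - 0 = 10

10


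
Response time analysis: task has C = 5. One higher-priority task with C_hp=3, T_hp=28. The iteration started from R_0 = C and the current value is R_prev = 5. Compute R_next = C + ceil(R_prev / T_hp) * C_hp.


R_next = C + ceil(R_prev / T_hp) * C_hp
ceil(5 / 28) = ceil(0.1786) = 1
Interference = 1 * 3 = 3
R_next = 5 + 3 = 8

8


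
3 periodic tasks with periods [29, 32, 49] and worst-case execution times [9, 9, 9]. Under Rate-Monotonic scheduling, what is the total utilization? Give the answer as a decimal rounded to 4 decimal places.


Compute individual utilizations (exact fractions):
  Task 1: C/T = 9/29 (approx. 0.3103)
  Task 2: C/T = 9/32 (approx. 0.2813)
  Task 3: C/T = 9/49 (approx. 0.1837)
Total utilization U = 9/29 + 9/32 + 9/49 = 35253/45472
Rounded to 4 decimal places: U = 0.7753
RM (Liu & Layland) bound for 3 tasks = 0.779763; compare with U = 35253/45472 (approx. 0.775268)
U <= bound, so schedulable by RM sufficient condition.

0.7753


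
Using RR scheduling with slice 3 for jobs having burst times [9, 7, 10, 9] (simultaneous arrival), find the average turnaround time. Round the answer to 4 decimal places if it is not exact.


Time quantum = 3
Execution trace:
  J1 runs 3 units, time = 3
  J2 runs 3 units, time = 6
  J3 runs 3 units, time = 9
  J4 runs 3 units, time = 12
  J1 runs 3 units, time = 15
  J2 runs 3 units, time = 18
  J3 runs 3 units, time = 21
  J4 runs 3 units, time = 24
  J1 runs 3 units, time = 27
  J2 runs 1 units, time = 28
  J3 runs 3 units, time = 31
  J4 runs 3 units, time = 34
  J3 runs 1 units, time = 35
Finish times: [27, 28, 35, 34]
Average turnaround = 124/4 = 31.0

31.0


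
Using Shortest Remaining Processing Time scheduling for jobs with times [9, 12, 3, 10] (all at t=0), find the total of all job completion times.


Since all jobs arrive at t=0, SRPT equals SPT ordering.
SPT order: [3, 9, 10, 12]
Completion times:
  Job 1: p=3, C=3
  Job 2: p=9, C=12
  Job 3: p=10, C=22
  Job 4: p=12, C=34
Total completion time = 3 + 12 + 22 + 34 = 71

71


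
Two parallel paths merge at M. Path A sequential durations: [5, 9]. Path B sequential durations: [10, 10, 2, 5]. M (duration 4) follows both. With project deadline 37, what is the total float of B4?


Forward pass: ES(B4) = sum of predecessors on chain B = 22
EF = ES + duration = 22 + 5 = 27
Backward pass: LF(M) = deadline = 37; LS(M) = 37 - 4 = 33
LF(B4) = LS(M) - sum(successors on chain B) = 33 - 0 = 33
LS = LF - duration = 33 - 5 = 28
Total float = LS - ES = 28 - 22 = 6

6


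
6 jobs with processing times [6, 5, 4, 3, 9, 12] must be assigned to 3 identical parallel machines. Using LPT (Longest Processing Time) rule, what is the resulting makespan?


Sort jobs in decreasing order (LPT): [12, 9, 6, 5, 4, 3]
Assign each job to the least loaded machine:
  Machine 1: jobs [12], load = 12
  Machine 2: jobs [9, 4], load = 13
  Machine 3: jobs [6, 5, 3], load = 14
Makespan = max load = 14

14


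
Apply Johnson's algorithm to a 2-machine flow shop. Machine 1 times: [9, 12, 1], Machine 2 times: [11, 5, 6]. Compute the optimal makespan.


Apply Johnson's rule:
  Group 1 (a <= b): [(3, 1, 6), (1, 9, 11)]
  Group 2 (a > b): [(2, 12, 5)]
Optimal job order: [3, 1, 2]
Schedule:
  Job 3: M1 done at 1, M2 done at 7
  Job 1: M1 done at 10, M2 done at 21
  Job 2: M1 done at 22, M2 done at 27
Makespan = 27

27


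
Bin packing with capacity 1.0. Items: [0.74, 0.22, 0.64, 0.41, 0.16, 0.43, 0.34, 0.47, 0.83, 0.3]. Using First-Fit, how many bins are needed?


Place items sequentially using First-Fit:
  Item 0.74 -> new Bin 1
  Item 0.22 -> Bin 1 (now 0.96)
  Item 0.64 -> new Bin 2
  Item 0.41 -> new Bin 3
  Item 0.16 -> Bin 2 (now 0.8)
  Item 0.43 -> Bin 3 (now 0.84)
  Item 0.34 -> new Bin 4
  Item 0.47 -> Bin 4 (now 0.81)
  Item 0.83 -> new Bin 5
  Item 0.3 -> new Bin 6
Total bins used = 6

6


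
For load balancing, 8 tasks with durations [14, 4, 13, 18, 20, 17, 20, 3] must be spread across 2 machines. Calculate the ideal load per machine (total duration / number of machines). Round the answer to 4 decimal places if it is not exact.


Total processing time = 14 + 4 + 13 + 18 + 20 + 17 + 20 + 3 = 109
Number of machines = 2
Ideal balanced load = 109 / 2 = 54.5

54.5


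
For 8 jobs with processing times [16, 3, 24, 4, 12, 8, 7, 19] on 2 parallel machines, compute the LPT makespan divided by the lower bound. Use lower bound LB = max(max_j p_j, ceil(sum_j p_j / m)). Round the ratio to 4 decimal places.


LPT order: [24, 19, 16, 12, 8, 7, 4, 3]
Machine loads after assignment: [47, 46]
LPT makespan = 47
Lower bound = max(max_job, ceil(total/2)) = max(24, 47) = 47
Ratio = 47 / 47 = 1.0

1.0


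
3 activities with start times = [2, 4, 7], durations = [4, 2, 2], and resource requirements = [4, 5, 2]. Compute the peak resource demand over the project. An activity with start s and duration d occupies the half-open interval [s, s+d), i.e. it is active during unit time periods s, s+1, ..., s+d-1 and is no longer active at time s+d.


Each activity i is active on [start_i, start_i + duration_i).
Compute total resource usage per time slot:
  t=0: active resources = [], total = 0
  t=1: active resources = [], total = 0
  t=2: active resources = [4], total = 4
  t=3: active resources = [4], total = 4
  t=4: active resources = [4, 5], total = 9
  t=5: active resources = [4, 5], total = 9
  t=6: active resources = [], total = 0
  t=7: active resources = [2], total = 2
  t=8: active resources = [2], total = 2
Peak resource demand = 9

9


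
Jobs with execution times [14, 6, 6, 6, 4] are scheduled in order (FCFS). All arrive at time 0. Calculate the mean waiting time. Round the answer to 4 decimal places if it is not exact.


FCFS order (as given): [14, 6, 6, 6, 4]
Waiting times:
  Job 1: wait = 0
  Job 2: wait = 14
  Job 3: wait = 20
  Job 4: wait = 26
  Job 5: wait = 32
Sum of waiting times = 92
Average waiting time = 92/5 = 18.4

18.4


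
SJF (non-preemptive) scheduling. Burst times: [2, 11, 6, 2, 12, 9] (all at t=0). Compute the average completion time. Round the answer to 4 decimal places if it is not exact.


SJF order (ascending): [2, 2, 6, 9, 11, 12]
Completion times:
  Job 1: burst=2, C=2
  Job 2: burst=2, C=4
  Job 3: burst=6, C=10
  Job 4: burst=9, C=19
  Job 5: burst=11, C=30
  Job 6: burst=12, C=42
Average completion = 107/6 = 17.8333

17.8333


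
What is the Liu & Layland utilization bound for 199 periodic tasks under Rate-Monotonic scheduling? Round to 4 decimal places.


Compute 2^(1/199) = 1.0034892249
Subtract 1: 1.0034892249 - 1 = 0.0034892249
Multiply by n: 199 * 0.0034892249 = 0.6943557551
Round to 4 dp: 0.6944

0.6944


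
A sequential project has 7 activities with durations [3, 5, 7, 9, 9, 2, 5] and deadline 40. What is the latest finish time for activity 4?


LF(activity 4) = deadline - sum of successor durations
Successors: activities 5 through 7 with durations [9, 2, 5]
Sum of successor durations = 16
LF = 40 - 16 = 24

24


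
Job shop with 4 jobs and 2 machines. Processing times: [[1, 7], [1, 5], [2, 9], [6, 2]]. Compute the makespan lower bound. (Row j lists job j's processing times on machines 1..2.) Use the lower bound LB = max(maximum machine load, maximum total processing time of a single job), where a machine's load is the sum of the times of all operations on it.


Machine loads:
  Machine 1: 1 + 1 + 2 + 6 = 10
  Machine 2: 7 + 5 + 9 + 2 = 23
Max machine load = 23
Job totals:
  Job 1: 8
  Job 2: 6
  Job 3: 11
  Job 4: 8
Max job total = 11
Lower bound = max(23, 11) = 23

23


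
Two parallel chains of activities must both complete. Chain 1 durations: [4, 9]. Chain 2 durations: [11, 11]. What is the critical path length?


Path A total = 4 + 9 = 13
Path B total = 11 + 11 = 22
Critical path = longest path = max(13, 22) = 22

22


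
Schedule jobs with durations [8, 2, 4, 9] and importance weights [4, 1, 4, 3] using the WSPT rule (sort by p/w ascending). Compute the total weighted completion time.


Compute p/w ratios and sort ascending (WSPT): [(4, 4), (8, 4), (2, 1), (9, 3)]
Compute weighted completion times:
  Job (p=4,w=4): C=4, w*C=4*4=16
  Job (p=8,w=4): C=12, w*C=4*12=48
  Job (p=2,w=1): C=14, w*C=1*14=14
  Job (p=9,w=3): C=23, w*C=3*23=69
Total weighted completion time = 147

147


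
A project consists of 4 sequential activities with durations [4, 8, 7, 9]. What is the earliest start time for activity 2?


Activity 2 starts after activities 1 through 1 complete.
Predecessor durations: [4]
ES = 4 = 4

4


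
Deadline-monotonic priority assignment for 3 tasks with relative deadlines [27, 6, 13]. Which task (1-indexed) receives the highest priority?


Sort tasks by relative deadline (ascending):
  Task 2: deadline = 6
  Task 3: deadline = 13
  Task 1: deadline = 27
Priority order (highest first): [2, 3, 1]
Highest priority task = 2

2


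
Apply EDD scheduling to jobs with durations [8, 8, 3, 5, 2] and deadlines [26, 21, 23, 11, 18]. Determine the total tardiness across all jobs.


Sort by due date (EDD order): [(5, 11), (2, 18), (8, 21), (3, 23), (8, 26)]
Compute completion times and tardiness:
  Job 1: p=5, d=11, C=5, tardiness=max(0,5-11)=0
  Job 2: p=2, d=18, C=7, tardiness=max(0,7-18)=0
  Job 3: p=8, d=21, C=15, tardiness=max(0,15-21)=0
  Job 4: p=3, d=23, C=18, tardiness=max(0,18-23)=0
  Job 5: p=8, d=26, C=26, tardiness=max(0,26-26)=0
Total tardiness = 0

0


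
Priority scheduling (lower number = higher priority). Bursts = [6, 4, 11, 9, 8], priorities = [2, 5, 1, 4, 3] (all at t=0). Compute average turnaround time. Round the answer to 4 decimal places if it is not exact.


Sort by priority (ascending = highest first):
Order: [(1, 11), (2, 6), (3, 8), (4, 9), (5, 4)]
Completion times:
  Priority 1, burst=11, C=11
  Priority 2, burst=6, C=17
  Priority 3, burst=8, C=25
  Priority 4, burst=9, C=34
  Priority 5, burst=4, C=38
Average turnaround = 125/5 = 25.0

25.0


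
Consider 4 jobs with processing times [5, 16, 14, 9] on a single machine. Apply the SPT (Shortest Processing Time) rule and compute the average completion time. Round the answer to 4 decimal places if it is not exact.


Sort jobs by processing time (SPT order): [5, 9, 14, 16]
Compute completion times sequentially:
  Job 1: processing = 5, completes at 5
  Job 2: processing = 9, completes at 14
  Job 3: processing = 14, completes at 28
  Job 4: processing = 16, completes at 44
Sum of completion times = 91
Average completion time = 91/4 = 22.75

22.75


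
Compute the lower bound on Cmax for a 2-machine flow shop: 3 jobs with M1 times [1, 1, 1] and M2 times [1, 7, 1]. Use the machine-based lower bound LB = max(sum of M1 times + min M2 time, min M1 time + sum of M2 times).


LB1 = sum(M1 times) + min(M2 times) = 3 + 1 = 4
LB2 = min(M1 times) + sum(M2 times) = 1 + 9 = 10
Lower bound = max(LB1, LB2) = max(4, 10) = 10

10


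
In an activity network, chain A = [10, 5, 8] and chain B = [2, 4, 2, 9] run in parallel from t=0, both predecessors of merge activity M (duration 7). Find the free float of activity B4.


ES(B4) = sum of predecessors on chain B = 8
EF(B4) = ES + duration = 8 + 9 = 17
Successor of B4 is M. ES(M) = max(sum(A), sum(B)) = max(23, 17) = 23
Free float = ES(successor) - EF(current) = 23 - 17 = 6

6


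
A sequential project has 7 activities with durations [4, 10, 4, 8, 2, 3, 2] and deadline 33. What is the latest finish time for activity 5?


LF(activity 5) = deadline - sum of successor durations
Successors: activities 6 through 7 with durations [3, 2]
Sum of successor durations = 5
LF = 33 - 5 = 28

28


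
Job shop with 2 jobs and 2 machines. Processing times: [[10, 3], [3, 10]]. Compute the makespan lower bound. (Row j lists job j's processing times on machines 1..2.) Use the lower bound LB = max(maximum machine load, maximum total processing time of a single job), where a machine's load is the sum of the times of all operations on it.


Machine loads:
  Machine 1: 10 + 3 = 13
  Machine 2: 3 + 10 = 13
Max machine load = 13
Job totals:
  Job 1: 13
  Job 2: 13
Max job total = 13
Lower bound = max(13, 13) = 13

13


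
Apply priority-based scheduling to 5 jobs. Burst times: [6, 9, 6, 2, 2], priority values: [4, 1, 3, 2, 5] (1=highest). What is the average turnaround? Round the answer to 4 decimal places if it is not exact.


Sort by priority (ascending = highest first):
Order: [(1, 9), (2, 2), (3, 6), (4, 6), (5, 2)]
Completion times:
  Priority 1, burst=9, C=9
  Priority 2, burst=2, C=11
  Priority 3, burst=6, C=17
  Priority 4, burst=6, C=23
  Priority 5, burst=2, C=25
Average turnaround = 85/5 = 17.0

17.0


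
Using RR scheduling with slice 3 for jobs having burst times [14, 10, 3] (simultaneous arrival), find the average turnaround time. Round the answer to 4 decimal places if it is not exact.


Time quantum = 3
Execution trace:
  J1 runs 3 units, time = 3
  J2 runs 3 units, time = 6
  J3 runs 3 units, time = 9
  J1 runs 3 units, time = 12
  J2 runs 3 units, time = 15
  J1 runs 3 units, time = 18
  J2 runs 3 units, time = 21
  J1 runs 3 units, time = 24
  J2 runs 1 units, time = 25
  J1 runs 2 units, time = 27
Finish times: [27, 25, 9]
Average turnaround = 61/3 = 20.3333

20.3333


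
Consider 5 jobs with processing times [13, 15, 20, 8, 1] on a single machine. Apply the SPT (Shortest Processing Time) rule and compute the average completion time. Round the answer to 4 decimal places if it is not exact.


Sort jobs by processing time (SPT order): [1, 8, 13, 15, 20]
Compute completion times sequentially:
  Job 1: processing = 1, completes at 1
  Job 2: processing = 8, completes at 9
  Job 3: processing = 13, completes at 22
  Job 4: processing = 15, completes at 37
  Job 5: processing = 20, completes at 57
Sum of completion times = 126
Average completion time = 126/5 = 25.2

25.2


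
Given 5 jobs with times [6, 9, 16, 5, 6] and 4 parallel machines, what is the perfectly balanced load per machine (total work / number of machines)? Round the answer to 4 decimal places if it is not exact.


Total processing time = 6 + 9 + 16 + 5 + 6 = 42
Number of machines = 4
Ideal balanced load = 42 / 4 = 10.5

10.5


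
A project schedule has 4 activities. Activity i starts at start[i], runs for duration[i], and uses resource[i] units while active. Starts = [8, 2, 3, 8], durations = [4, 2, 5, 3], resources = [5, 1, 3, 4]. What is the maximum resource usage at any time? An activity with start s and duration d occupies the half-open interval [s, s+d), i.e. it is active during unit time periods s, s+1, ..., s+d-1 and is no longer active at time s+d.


Each activity i is active on [start_i, start_i + duration_i).
Compute total resource usage per time slot:
  t=0: active resources = [], total = 0
  t=1: active resources = [], total = 0
  t=2: active resources = [1], total = 1
  t=3: active resources = [1, 3], total = 4
  t=4: active resources = [3], total = 3
  t=5: active resources = [3], total = 3
  t=6: active resources = [3], total = 3
  t=7: active resources = [3], total = 3
  t=8: active resources = [5, 4], total = 9
  t=9: active resources = [5, 4], total = 9
  t=10: active resources = [5, 4], total = 9
  t=11: active resources = [5], total = 5
Peak resource demand = 9

9


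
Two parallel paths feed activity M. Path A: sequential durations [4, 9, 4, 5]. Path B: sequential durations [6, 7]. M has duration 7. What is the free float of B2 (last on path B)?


ES(B2) = sum of predecessors on chain B = 6
EF(B2) = ES + duration = 6 + 7 = 13
Successor of B2 is M. ES(M) = max(sum(A), sum(B)) = max(22, 13) = 22
Free float = ES(successor) - EF(current) = 22 - 13 = 9

9


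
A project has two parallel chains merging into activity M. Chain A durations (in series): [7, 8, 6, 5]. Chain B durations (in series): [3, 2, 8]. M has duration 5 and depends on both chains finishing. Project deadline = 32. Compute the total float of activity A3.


Forward pass: ES(A3) = sum of predecessors on chain A = 15
EF = ES + duration = 15 + 6 = 21
Backward pass: LF(M) = deadline = 32; LS(M) = 32 - 5 = 27
LF(A3) = LS(M) - sum(successors on chain A) = 27 - 5 = 22
LS = LF - duration = 22 - 6 = 16
Total float = LS - ES = 16 - 15 = 1

1


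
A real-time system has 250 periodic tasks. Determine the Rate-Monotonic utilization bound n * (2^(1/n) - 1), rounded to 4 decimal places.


Compute 2^(1/250) = 1.0027764359
Subtract 1: 1.0027764359 - 1 = 0.0027764359
Multiply by n: 250 * 0.0027764359 = 0.6941089750
Round to 4 dp: 0.6941

0.6941


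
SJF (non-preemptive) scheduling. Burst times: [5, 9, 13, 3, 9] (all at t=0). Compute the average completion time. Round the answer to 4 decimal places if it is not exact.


SJF order (ascending): [3, 5, 9, 9, 13]
Completion times:
  Job 1: burst=3, C=3
  Job 2: burst=5, C=8
  Job 3: burst=9, C=17
  Job 4: burst=9, C=26
  Job 5: burst=13, C=39
Average completion = 93/5 = 18.6

18.6


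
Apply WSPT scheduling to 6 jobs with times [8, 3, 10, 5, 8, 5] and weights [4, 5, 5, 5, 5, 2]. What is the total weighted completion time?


Compute p/w ratios and sort ascending (WSPT): [(3, 5), (5, 5), (8, 5), (8, 4), (10, 5), (5, 2)]
Compute weighted completion times:
  Job (p=3,w=5): C=3, w*C=5*3=15
  Job (p=5,w=5): C=8, w*C=5*8=40
  Job (p=8,w=5): C=16, w*C=5*16=80
  Job (p=8,w=4): C=24, w*C=4*24=96
  Job (p=10,w=5): C=34, w*C=5*34=170
  Job (p=5,w=2): C=39, w*C=2*39=78
Total weighted completion time = 479

479


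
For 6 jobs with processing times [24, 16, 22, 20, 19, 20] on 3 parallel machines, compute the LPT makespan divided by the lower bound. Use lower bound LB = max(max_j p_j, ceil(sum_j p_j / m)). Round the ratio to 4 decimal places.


LPT order: [24, 22, 20, 20, 19, 16]
Machine loads after assignment: [40, 41, 40]
LPT makespan = 41
Lower bound = max(max_job, ceil(total/3)) = max(24, 41) = 41
Ratio = 41 / 41 = 1.0

1.0


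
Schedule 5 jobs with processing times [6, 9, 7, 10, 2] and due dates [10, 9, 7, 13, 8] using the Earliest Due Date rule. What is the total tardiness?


Sort by due date (EDD order): [(7, 7), (2, 8), (9, 9), (6, 10), (10, 13)]
Compute completion times and tardiness:
  Job 1: p=7, d=7, C=7, tardiness=max(0,7-7)=0
  Job 2: p=2, d=8, C=9, tardiness=max(0,9-8)=1
  Job 3: p=9, d=9, C=18, tardiness=max(0,18-9)=9
  Job 4: p=6, d=10, C=24, tardiness=max(0,24-10)=14
  Job 5: p=10, d=13, C=34, tardiness=max(0,34-13)=21
Total tardiness = 45

45


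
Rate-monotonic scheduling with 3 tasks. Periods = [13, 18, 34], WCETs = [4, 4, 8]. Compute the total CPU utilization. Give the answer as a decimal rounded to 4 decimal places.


Compute individual utilizations (exact fractions):
  Task 1: C/T = 4/13 (approx. 0.3077)
  Task 2: C/T = 4/18 = 2/9 (approx. 0.2222)
  Task 3: C/T = 8/34 = 4/17 (approx. 0.2353)
Total utilization U = 4/13 + 2/9 + 4/17 = 1522/1989
Rounded to 4 decimal places: U = 0.7652
RM (Liu & Layland) bound for 3 tasks = 0.779763; compare with U = 1522/1989 (approx. 0.765209)
U <= bound, so schedulable by RM sufficient condition.

0.7652


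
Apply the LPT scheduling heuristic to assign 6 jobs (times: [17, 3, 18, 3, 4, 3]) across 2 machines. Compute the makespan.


Sort jobs in decreasing order (LPT): [18, 17, 4, 3, 3, 3]
Assign each job to the least loaded machine:
  Machine 1: jobs [18, 3, 3], load = 24
  Machine 2: jobs [17, 4, 3], load = 24
Makespan = max load = 24

24


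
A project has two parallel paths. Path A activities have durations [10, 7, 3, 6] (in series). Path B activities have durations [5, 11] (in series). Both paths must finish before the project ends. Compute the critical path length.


Path A total = 10 + 7 + 3 + 6 = 26
Path B total = 5 + 11 = 16
Critical path = longest path = max(26, 16) = 26

26


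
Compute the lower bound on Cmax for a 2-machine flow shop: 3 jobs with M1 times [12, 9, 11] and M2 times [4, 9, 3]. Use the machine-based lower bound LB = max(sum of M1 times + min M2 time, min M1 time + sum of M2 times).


LB1 = sum(M1 times) + min(M2 times) = 32 + 3 = 35
LB2 = min(M1 times) + sum(M2 times) = 9 + 16 = 25
Lower bound = max(LB1, LB2) = max(35, 25) = 35

35


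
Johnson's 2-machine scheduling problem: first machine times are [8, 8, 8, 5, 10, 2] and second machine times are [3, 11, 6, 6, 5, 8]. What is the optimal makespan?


Apply Johnson's rule:
  Group 1 (a <= b): [(6, 2, 8), (4, 5, 6), (2, 8, 11)]
  Group 2 (a > b): [(3, 8, 6), (5, 10, 5), (1, 8, 3)]
Optimal job order: [6, 4, 2, 3, 5, 1]
Schedule:
  Job 6: M1 done at 2, M2 done at 10
  Job 4: M1 done at 7, M2 done at 16
  Job 2: M1 done at 15, M2 done at 27
  Job 3: M1 done at 23, M2 done at 33
  Job 5: M1 done at 33, M2 done at 38
  Job 1: M1 done at 41, M2 done at 44
Makespan = 44

44


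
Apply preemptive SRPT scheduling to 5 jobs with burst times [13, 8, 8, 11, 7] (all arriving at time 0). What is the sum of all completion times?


Since all jobs arrive at t=0, SRPT equals SPT ordering.
SPT order: [7, 8, 8, 11, 13]
Completion times:
  Job 1: p=7, C=7
  Job 2: p=8, C=15
  Job 3: p=8, C=23
  Job 4: p=11, C=34
  Job 5: p=13, C=47
Total completion time = 7 + 15 + 23 + 34 + 47 = 126

126


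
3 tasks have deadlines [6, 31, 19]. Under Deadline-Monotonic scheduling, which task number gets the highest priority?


Sort tasks by relative deadline (ascending):
  Task 1: deadline = 6
  Task 3: deadline = 19
  Task 2: deadline = 31
Priority order (highest first): [1, 3, 2]
Highest priority task = 1

1


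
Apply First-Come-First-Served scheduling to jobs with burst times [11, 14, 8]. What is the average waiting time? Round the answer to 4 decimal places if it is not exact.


FCFS order (as given): [11, 14, 8]
Waiting times:
  Job 1: wait = 0
  Job 2: wait = 11
  Job 3: wait = 25
Sum of waiting times = 36
Average waiting time = 36/3 = 12.0

12.0


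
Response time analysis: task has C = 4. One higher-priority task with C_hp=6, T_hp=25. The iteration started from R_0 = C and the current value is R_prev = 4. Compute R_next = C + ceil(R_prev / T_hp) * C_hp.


R_next = C + ceil(R_prev / T_hp) * C_hp
ceil(4 / 25) = ceil(0.16) = 1
Interference = 1 * 6 = 6
R_next = 4 + 6 = 10

10


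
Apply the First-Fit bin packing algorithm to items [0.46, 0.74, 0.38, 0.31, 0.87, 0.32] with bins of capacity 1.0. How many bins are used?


Place items sequentially using First-Fit:
  Item 0.46 -> new Bin 1
  Item 0.74 -> new Bin 2
  Item 0.38 -> Bin 1 (now 0.84)
  Item 0.31 -> new Bin 3
  Item 0.87 -> new Bin 4
  Item 0.32 -> Bin 3 (now 0.63)
Total bins used = 4

4


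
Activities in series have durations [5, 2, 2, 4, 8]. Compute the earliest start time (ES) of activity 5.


Activity 5 starts after activities 1 through 4 complete.
Predecessor durations: [5, 2, 2, 4]
ES = 5 + 2 + 2 + 4 = 13

13


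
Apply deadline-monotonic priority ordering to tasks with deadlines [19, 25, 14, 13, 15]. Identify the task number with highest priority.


Sort tasks by relative deadline (ascending):
  Task 4: deadline = 13
  Task 3: deadline = 14
  Task 5: deadline = 15
  Task 1: deadline = 19
  Task 2: deadline = 25
Priority order (highest first): [4, 3, 5, 1, 2]
Highest priority task = 4

4


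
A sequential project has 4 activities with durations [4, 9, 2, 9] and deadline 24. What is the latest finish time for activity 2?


LF(activity 2) = deadline - sum of successor durations
Successors: activities 3 through 4 with durations [2, 9]
Sum of successor durations = 11
LF = 24 - 11 = 13

13


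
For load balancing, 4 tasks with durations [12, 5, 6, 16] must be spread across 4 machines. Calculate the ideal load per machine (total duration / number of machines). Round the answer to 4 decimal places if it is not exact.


Total processing time = 12 + 5 + 6 + 16 = 39
Number of machines = 4
Ideal balanced load = 39 / 4 = 9.75

9.75


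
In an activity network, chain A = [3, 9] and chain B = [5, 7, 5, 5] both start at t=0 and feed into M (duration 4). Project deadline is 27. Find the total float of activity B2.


Forward pass: ES(B2) = sum of predecessors on chain B = 5
EF = ES + duration = 5 + 7 = 12
Backward pass: LF(M) = deadline = 27; LS(M) = 27 - 4 = 23
LF(B2) = LS(M) - sum(successors on chain B) = 23 - 10 = 13
LS = LF - duration = 13 - 7 = 6
Total float = LS - ES = 6 - 5 = 1

1


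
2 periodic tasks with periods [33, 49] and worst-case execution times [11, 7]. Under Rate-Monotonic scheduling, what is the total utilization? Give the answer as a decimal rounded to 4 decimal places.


Compute individual utilizations (exact fractions):
  Task 1: C/T = 11/33 = 1/3 (approx. 0.3333)
  Task 2: C/T = 7/49 = 1/7 (approx. 0.1429)
Total utilization U = 1/3 + 1/7 = 10/21
Rounded to 4 decimal places: U = 0.4762
RM (Liu & Layland) bound for 2 tasks = 0.828427; compare with U = 10/21 (approx. 0.476190)
U <= bound, so schedulable by RM sufficient condition.

0.4762


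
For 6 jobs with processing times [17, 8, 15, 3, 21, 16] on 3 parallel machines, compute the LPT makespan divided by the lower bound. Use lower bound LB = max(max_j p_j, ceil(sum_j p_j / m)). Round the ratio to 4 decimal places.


LPT order: [21, 17, 16, 15, 8, 3]
Machine loads after assignment: [24, 25, 31]
LPT makespan = 31
Lower bound = max(max_job, ceil(total/3)) = max(21, 27) = 27
Ratio = 31 / 27 = 1.1481

1.1481


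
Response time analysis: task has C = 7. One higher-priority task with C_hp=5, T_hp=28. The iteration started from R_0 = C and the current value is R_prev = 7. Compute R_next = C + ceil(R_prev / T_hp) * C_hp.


R_next = C + ceil(R_prev / T_hp) * C_hp
ceil(7 / 28) = ceil(0.25) = 1
Interference = 1 * 5 = 5
R_next = 7 + 5 = 12

12


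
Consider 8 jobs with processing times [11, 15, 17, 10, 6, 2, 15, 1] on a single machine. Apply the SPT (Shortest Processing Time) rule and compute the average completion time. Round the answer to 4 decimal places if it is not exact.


Sort jobs by processing time (SPT order): [1, 2, 6, 10, 11, 15, 15, 17]
Compute completion times sequentially:
  Job 1: processing = 1, completes at 1
  Job 2: processing = 2, completes at 3
  Job 3: processing = 6, completes at 9
  Job 4: processing = 10, completes at 19
  Job 5: processing = 11, completes at 30
  Job 6: processing = 15, completes at 45
  Job 7: processing = 15, completes at 60
  Job 8: processing = 17, completes at 77
Sum of completion times = 244
Average completion time = 244/8 = 30.5

30.5


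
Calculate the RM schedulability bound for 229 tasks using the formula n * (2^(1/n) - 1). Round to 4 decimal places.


Compute 2^(1/229) = 1.0030314291
Subtract 1: 1.0030314291 - 1 = 0.0030314291
Multiply by n: 229 * 0.0030314291 = 0.6941972639
Round to 4 dp: 0.6942

0.6942


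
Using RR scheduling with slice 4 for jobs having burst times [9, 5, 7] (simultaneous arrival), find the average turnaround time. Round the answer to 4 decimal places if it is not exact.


Time quantum = 4
Execution trace:
  J1 runs 4 units, time = 4
  J2 runs 4 units, time = 8
  J3 runs 4 units, time = 12
  J1 runs 4 units, time = 16
  J2 runs 1 units, time = 17
  J3 runs 3 units, time = 20
  J1 runs 1 units, time = 21
Finish times: [21, 17, 20]
Average turnaround = 58/3 = 19.3333

19.3333


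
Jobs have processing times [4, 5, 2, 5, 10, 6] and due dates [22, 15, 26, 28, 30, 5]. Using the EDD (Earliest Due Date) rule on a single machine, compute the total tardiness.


Sort by due date (EDD order): [(6, 5), (5, 15), (4, 22), (2, 26), (5, 28), (10, 30)]
Compute completion times and tardiness:
  Job 1: p=6, d=5, C=6, tardiness=max(0,6-5)=1
  Job 2: p=5, d=15, C=11, tardiness=max(0,11-15)=0
  Job 3: p=4, d=22, C=15, tardiness=max(0,15-22)=0
  Job 4: p=2, d=26, C=17, tardiness=max(0,17-26)=0
  Job 5: p=5, d=28, C=22, tardiness=max(0,22-28)=0
  Job 6: p=10, d=30, C=32, tardiness=max(0,32-30)=2
Total tardiness = 3

3


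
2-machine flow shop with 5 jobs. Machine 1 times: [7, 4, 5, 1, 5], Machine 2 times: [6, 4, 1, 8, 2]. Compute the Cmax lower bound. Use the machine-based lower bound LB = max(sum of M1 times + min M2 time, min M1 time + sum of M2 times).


LB1 = sum(M1 times) + min(M2 times) = 22 + 1 = 23
LB2 = min(M1 times) + sum(M2 times) = 1 + 21 = 22
Lower bound = max(LB1, LB2) = max(23, 22) = 23

23
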